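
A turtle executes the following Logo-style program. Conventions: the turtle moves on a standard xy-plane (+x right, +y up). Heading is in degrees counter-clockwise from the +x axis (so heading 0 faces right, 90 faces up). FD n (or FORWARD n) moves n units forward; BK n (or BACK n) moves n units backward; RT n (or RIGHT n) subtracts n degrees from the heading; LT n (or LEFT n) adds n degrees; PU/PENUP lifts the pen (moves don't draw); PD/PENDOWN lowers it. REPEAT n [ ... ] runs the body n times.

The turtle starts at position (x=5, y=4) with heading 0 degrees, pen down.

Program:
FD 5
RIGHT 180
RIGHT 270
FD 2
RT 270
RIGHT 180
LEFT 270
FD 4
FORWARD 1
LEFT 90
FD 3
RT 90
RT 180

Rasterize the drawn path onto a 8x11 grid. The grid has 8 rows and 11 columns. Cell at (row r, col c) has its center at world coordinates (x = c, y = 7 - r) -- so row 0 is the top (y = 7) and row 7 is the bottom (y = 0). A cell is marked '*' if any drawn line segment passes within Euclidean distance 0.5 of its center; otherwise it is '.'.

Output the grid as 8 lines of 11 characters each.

Segment 0: (5,4) -> (10,4)
Segment 1: (10,4) -> (10,2)
Segment 2: (10,2) -> (10,6)
Segment 3: (10,6) -> (10,7)
Segment 4: (10,7) -> (7,7)

Answer: .......****
..........*
..........*
.....******
..........*
..........*
...........
...........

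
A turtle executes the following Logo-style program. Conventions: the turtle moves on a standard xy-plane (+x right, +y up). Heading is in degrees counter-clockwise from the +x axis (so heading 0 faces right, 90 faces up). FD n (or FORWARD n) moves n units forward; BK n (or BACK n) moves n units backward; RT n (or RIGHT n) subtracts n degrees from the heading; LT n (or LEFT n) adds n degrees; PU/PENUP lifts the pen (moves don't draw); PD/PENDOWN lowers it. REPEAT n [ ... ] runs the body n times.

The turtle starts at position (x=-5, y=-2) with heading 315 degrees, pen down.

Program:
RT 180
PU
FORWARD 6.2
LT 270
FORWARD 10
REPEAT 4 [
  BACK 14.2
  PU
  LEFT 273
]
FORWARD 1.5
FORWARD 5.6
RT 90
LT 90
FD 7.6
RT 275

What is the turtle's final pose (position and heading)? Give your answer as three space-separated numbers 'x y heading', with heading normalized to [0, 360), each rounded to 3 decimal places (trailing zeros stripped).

Executing turtle program step by step:
Start: pos=(-5,-2), heading=315, pen down
RT 180: heading 315 -> 135
PU: pen up
FD 6.2: (-5,-2) -> (-9.384,2.384) [heading=135, move]
LT 270: heading 135 -> 45
FD 10: (-9.384,2.384) -> (-2.313,9.455) [heading=45, move]
REPEAT 4 [
  -- iteration 1/4 --
  BK 14.2: (-2.313,9.455) -> (-12.354,-0.586) [heading=45, move]
  PU: pen up
  LT 273: heading 45 -> 318
  -- iteration 2/4 --
  BK 14.2: (-12.354,-0.586) -> (-22.907,8.916) [heading=318, move]
  PU: pen up
  LT 273: heading 318 -> 231
  -- iteration 3/4 --
  BK 14.2: (-22.907,8.916) -> (-13.97,19.951) [heading=231, move]
  PU: pen up
  LT 273: heading 231 -> 144
  -- iteration 4/4 --
  BK 14.2: (-13.97,19.951) -> (-2.482,11.605) [heading=144, move]
  PU: pen up
  LT 273: heading 144 -> 57
]
FD 1.5: (-2.482,11.605) -> (-1.665,12.863) [heading=57, move]
FD 5.6: (-1.665,12.863) -> (1.385,17.559) [heading=57, move]
RT 90: heading 57 -> 327
LT 90: heading 327 -> 57
FD 7.6: (1.385,17.559) -> (5.524,23.933) [heading=57, move]
RT 275: heading 57 -> 142
Final: pos=(5.524,23.933), heading=142, 0 segment(s) drawn

Answer: 5.524 23.933 142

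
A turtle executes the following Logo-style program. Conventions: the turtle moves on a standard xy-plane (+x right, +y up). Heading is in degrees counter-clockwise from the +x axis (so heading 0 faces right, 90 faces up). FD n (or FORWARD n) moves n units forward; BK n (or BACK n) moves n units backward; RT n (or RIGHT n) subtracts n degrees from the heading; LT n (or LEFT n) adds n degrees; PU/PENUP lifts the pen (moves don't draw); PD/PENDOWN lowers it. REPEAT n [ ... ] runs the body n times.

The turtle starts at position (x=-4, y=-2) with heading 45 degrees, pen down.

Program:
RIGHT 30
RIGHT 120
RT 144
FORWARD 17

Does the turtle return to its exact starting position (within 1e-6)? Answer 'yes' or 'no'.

Executing turtle program step by step:
Start: pos=(-4,-2), heading=45, pen down
RT 30: heading 45 -> 15
RT 120: heading 15 -> 255
RT 144: heading 255 -> 111
FD 17: (-4,-2) -> (-10.092,13.871) [heading=111, draw]
Final: pos=(-10.092,13.871), heading=111, 1 segment(s) drawn

Start position: (-4, -2)
Final position: (-10.092, 13.871)
Distance = 17; >= 1e-6 -> NOT closed

Answer: no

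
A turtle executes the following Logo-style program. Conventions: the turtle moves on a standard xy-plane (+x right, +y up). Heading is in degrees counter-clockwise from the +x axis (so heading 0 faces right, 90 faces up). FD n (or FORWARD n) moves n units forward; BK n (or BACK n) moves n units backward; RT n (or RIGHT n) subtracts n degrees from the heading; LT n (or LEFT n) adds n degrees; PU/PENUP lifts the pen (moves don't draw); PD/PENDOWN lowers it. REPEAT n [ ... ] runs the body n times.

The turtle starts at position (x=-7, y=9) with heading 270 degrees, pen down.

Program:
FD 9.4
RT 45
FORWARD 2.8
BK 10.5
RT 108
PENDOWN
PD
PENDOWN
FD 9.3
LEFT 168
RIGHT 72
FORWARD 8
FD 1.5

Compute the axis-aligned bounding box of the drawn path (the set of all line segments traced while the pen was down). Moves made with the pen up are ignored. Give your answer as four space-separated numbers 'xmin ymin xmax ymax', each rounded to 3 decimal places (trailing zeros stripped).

Answer: -13.745 -2.38 -1.555 13.331

Derivation:
Executing turtle program step by step:
Start: pos=(-7,9), heading=270, pen down
FD 9.4: (-7,9) -> (-7,-0.4) [heading=270, draw]
RT 45: heading 270 -> 225
FD 2.8: (-7,-0.4) -> (-8.98,-2.38) [heading=225, draw]
BK 10.5: (-8.98,-2.38) -> (-1.555,5.045) [heading=225, draw]
RT 108: heading 225 -> 117
PD: pen down
PD: pen down
PD: pen down
FD 9.3: (-1.555,5.045) -> (-5.777,13.331) [heading=117, draw]
LT 168: heading 117 -> 285
RT 72: heading 285 -> 213
FD 8: (-5.777,13.331) -> (-12.487,8.974) [heading=213, draw]
FD 1.5: (-12.487,8.974) -> (-13.745,8.157) [heading=213, draw]
Final: pos=(-13.745,8.157), heading=213, 6 segment(s) drawn

Segment endpoints: x in {-13.745, -12.487, -8.98, -7, -7, -5.777, -1.555}, y in {-2.38, -0.4, 5.045, 8.157, 8.974, 9, 13.331}
xmin=-13.745, ymin=-2.38, xmax=-1.555, ymax=13.331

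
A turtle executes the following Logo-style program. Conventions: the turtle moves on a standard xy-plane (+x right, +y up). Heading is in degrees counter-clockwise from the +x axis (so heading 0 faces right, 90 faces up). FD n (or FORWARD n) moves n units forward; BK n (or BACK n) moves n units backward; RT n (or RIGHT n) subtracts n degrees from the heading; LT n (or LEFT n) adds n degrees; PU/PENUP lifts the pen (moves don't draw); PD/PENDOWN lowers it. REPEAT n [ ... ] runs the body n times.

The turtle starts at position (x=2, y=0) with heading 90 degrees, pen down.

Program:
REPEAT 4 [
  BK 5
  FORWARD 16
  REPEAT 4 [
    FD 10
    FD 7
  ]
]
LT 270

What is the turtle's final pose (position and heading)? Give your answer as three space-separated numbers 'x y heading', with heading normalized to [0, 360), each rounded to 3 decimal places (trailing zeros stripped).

Answer: 2 316 0

Derivation:
Executing turtle program step by step:
Start: pos=(2,0), heading=90, pen down
REPEAT 4 [
  -- iteration 1/4 --
  BK 5: (2,0) -> (2,-5) [heading=90, draw]
  FD 16: (2,-5) -> (2,11) [heading=90, draw]
  REPEAT 4 [
    -- iteration 1/4 --
    FD 10: (2,11) -> (2,21) [heading=90, draw]
    FD 7: (2,21) -> (2,28) [heading=90, draw]
    -- iteration 2/4 --
    FD 10: (2,28) -> (2,38) [heading=90, draw]
    FD 7: (2,38) -> (2,45) [heading=90, draw]
    -- iteration 3/4 --
    FD 10: (2,45) -> (2,55) [heading=90, draw]
    FD 7: (2,55) -> (2,62) [heading=90, draw]
    -- iteration 4/4 --
    FD 10: (2,62) -> (2,72) [heading=90, draw]
    FD 7: (2,72) -> (2,79) [heading=90, draw]
  ]
  -- iteration 2/4 --
  BK 5: (2,79) -> (2,74) [heading=90, draw]
  FD 16: (2,74) -> (2,90) [heading=90, draw]
  REPEAT 4 [
    -- iteration 1/4 --
    FD 10: (2,90) -> (2,100) [heading=90, draw]
    FD 7: (2,100) -> (2,107) [heading=90, draw]
    -- iteration 2/4 --
    FD 10: (2,107) -> (2,117) [heading=90, draw]
    FD 7: (2,117) -> (2,124) [heading=90, draw]
    -- iteration 3/4 --
    FD 10: (2,124) -> (2,134) [heading=90, draw]
    FD 7: (2,134) -> (2,141) [heading=90, draw]
    -- iteration 4/4 --
    FD 10: (2,141) -> (2,151) [heading=90, draw]
    FD 7: (2,151) -> (2,158) [heading=90, draw]
  ]
  -- iteration 3/4 --
  BK 5: (2,158) -> (2,153) [heading=90, draw]
  FD 16: (2,153) -> (2,169) [heading=90, draw]
  REPEAT 4 [
    -- iteration 1/4 --
    FD 10: (2,169) -> (2,179) [heading=90, draw]
    FD 7: (2,179) -> (2,186) [heading=90, draw]
    -- iteration 2/4 --
    FD 10: (2,186) -> (2,196) [heading=90, draw]
    FD 7: (2,196) -> (2,203) [heading=90, draw]
    -- iteration 3/4 --
    FD 10: (2,203) -> (2,213) [heading=90, draw]
    FD 7: (2,213) -> (2,220) [heading=90, draw]
    -- iteration 4/4 --
    FD 10: (2,220) -> (2,230) [heading=90, draw]
    FD 7: (2,230) -> (2,237) [heading=90, draw]
  ]
  -- iteration 4/4 --
  BK 5: (2,237) -> (2,232) [heading=90, draw]
  FD 16: (2,232) -> (2,248) [heading=90, draw]
  REPEAT 4 [
    -- iteration 1/4 --
    FD 10: (2,248) -> (2,258) [heading=90, draw]
    FD 7: (2,258) -> (2,265) [heading=90, draw]
    -- iteration 2/4 --
    FD 10: (2,265) -> (2,275) [heading=90, draw]
    FD 7: (2,275) -> (2,282) [heading=90, draw]
    -- iteration 3/4 --
    FD 10: (2,282) -> (2,292) [heading=90, draw]
    FD 7: (2,292) -> (2,299) [heading=90, draw]
    -- iteration 4/4 --
    FD 10: (2,299) -> (2,309) [heading=90, draw]
    FD 7: (2,309) -> (2,316) [heading=90, draw]
  ]
]
LT 270: heading 90 -> 0
Final: pos=(2,316), heading=0, 40 segment(s) drawn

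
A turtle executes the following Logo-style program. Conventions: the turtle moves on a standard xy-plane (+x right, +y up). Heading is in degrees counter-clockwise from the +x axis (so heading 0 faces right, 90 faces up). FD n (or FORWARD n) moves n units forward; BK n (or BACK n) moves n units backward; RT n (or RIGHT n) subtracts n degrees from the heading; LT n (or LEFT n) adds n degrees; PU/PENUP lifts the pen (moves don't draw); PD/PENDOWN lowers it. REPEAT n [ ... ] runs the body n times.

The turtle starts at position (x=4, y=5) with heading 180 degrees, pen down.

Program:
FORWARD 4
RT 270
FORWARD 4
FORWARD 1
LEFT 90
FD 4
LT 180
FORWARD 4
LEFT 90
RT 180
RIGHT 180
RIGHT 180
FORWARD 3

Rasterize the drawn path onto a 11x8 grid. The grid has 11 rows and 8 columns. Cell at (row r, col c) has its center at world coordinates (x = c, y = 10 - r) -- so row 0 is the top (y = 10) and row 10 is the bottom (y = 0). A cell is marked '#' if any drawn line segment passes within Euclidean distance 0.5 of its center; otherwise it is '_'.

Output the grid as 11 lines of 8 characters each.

Segment 0: (4,5) -> (0,5)
Segment 1: (0,5) -> (0,1)
Segment 2: (0,1) -> (0,0)
Segment 3: (0,0) -> (4,0)
Segment 4: (4,0) -> (0,0)
Segment 5: (0,0) -> (-0,3)

Answer: ________
________
________
________
________
#####___
#_______
#_______
#_______
#_______
#####___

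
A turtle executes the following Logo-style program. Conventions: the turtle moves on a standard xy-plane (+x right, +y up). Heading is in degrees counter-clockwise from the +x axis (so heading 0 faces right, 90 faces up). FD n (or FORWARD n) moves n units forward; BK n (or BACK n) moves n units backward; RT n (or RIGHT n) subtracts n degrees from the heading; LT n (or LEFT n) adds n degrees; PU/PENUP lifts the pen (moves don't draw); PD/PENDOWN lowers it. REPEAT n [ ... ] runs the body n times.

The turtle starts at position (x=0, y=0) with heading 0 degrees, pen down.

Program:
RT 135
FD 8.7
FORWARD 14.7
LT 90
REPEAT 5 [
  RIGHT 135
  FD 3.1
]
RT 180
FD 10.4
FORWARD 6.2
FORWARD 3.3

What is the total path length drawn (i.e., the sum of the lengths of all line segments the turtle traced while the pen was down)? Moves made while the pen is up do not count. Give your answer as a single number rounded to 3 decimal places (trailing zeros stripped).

Answer: 58.8

Derivation:
Executing turtle program step by step:
Start: pos=(0,0), heading=0, pen down
RT 135: heading 0 -> 225
FD 8.7: (0,0) -> (-6.152,-6.152) [heading=225, draw]
FD 14.7: (-6.152,-6.152) -> (-16.546,-16.546) [heading=225, draw]
LT 90: heading 225 -> 315
REPEAT 5 [
  -- iteration 1/5 --
  RT 135: heading 315 -> 180
  FD 3.1: (-16.546,-16.546) -> (-19.646,-16.546) [heading=180, draw]
  -- iteration 2/5 --
  RT 135: heading 180 -> 45
  FD 3.1: (-19.646,-16.546) -> (-17.454,-14.354) [heading=45, draw]
  -- iteration 3/5 --
  RT 135: heading 45 -> 270
  FD 3.1: (-17.454,-14.354) -> (-17.454,-17.454) [heading=270, draw]
  -- iteration 4/5 --
  RT 135: heading 270 -> 135
  FD 3.1: (-17.454,-17.454) -> (-19.646,-15.262) [heading=135, draw]
  -- iteration 5/5 --
  RT 135: heading 135 -> 0
  FD 3.1: (-19.646,-15.262) -> (-16.546,-15.262) [heading=0, draw]
]
RT 180: heading 0 -> 180
FD 10.4: (-16.546,-15.262) -> (-26.946,-15.262) [heading=180, draw]
FD 6.2: (-26.946,-15.262) -> (-33.146,-15.262) [heading=180, draw]
FD 3.3: (-33.146,-15.262) -> (-36.446,-15.262) [heading=180, draw]
Final: pos=(-36.446,-15.262), heading=180, 10 segment(s) drawn

Segment lengths:
  seg 1: (0,0) -> (-6.152,-6.152), length = 8.7
  seg 2: (-6.152,-6.152) -> (-16.546,-16.546), length = 14.7
  seg 3: (-16.546,-16.546) -> (-19.646,-16.546), length = 3.1
  seg 4: (-19.646,-16.546) -> (-17.454,-14.354), length = 3.1
  seg 5: (-17.454,-14.354) -> (-17.454,-17.454), length = 3.1
  seg 6: (-17.454,-17.454) -> (-19.646,-15.262), length = 3.1
  seg 7: (-19.646,-15.262) -> (-16.546,-15.262), length = 3.1
  seg 8: (-16.546,-15.262) -> (-26.946,-15.262), length = 10.4
  seg 9: (-26.946,-15.262) -> (-33.146,-15.262), length = 6.2
  seg 10: (-33.146,-15.262) -> (-36.446,-15.262), length = 3.3
Total = 58.8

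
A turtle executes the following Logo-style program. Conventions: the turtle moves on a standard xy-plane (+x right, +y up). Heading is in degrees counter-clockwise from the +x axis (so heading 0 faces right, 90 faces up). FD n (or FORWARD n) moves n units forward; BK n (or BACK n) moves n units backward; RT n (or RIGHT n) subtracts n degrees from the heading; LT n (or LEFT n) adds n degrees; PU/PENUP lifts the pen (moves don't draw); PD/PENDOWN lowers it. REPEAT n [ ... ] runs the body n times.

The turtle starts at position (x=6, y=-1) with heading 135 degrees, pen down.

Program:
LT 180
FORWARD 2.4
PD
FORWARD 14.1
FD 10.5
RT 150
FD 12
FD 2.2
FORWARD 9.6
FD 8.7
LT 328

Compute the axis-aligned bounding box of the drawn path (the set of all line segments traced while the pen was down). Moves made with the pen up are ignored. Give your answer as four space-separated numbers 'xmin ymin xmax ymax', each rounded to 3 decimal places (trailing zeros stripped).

Answer: -6.301 -20.092 25.092 -1

Derivation:
Executing turtle program step by step:
Start: pos=(6,-1), heading=135, pen down
LT 180: heading 135 -> 315
FD 2.4: (6,-1) -> (7.697,-2.697) [heading=315, draw]
PD: pen down
FD 14.1: (7.697,-2.697) -> (17.667,-12.667) [heading=315, draw]
FD 10.5: (17.667,-12.667) -> (25.092,-20.092) [heading=315, draw]
RT 150: heading 315 -> 165
FD 12: (25.092,-20.092) -> (13.501,-16.986) [heading=165, draw]
FD 2.2: (13.501,-16.986) -> (11.376,-16.417) [heading=165, draw]
FD 9.6: (11.376,-16.417) -> (2.103,-13.932) [heading=165, draw]
FD 8.7: (2.103,-13.932) -> (-6.301,-11.68) [heading=165, draw]
LT 328: heading 165 -> 133
Final: pos=(-6.301,-11.68), heading=133, 7 segment(s) drawn

Segment endpoints: x in {-6.301, 2.103, 6, 7.697, 11.376, 13.501, 17.667, 25.092}, y in {-20.092, -16.986, -16.417, -13.932, -12.667, -11.68, -2.697, -1}
xmin=-6.301, ymin=-20.092, xmax=25.092, ymax=-1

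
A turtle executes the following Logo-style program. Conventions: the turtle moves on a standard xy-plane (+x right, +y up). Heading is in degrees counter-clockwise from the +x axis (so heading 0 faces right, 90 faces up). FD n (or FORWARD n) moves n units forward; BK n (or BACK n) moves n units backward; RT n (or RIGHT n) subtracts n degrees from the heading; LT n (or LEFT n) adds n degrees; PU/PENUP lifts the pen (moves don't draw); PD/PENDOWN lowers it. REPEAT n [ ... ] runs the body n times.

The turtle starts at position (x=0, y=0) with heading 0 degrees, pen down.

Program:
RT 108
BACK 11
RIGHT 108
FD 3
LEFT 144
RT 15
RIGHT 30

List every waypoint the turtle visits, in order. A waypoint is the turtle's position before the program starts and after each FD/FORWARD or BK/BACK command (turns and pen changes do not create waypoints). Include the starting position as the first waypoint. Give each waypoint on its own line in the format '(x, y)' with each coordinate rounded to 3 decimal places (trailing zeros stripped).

Executing turtle program step by step:
Start: pos=(0,0), heading=0, pen down
RT 108: heading 0 -> 252
BK 11: (0,0) -> (3.399,10.462) [heading=252, draw]
RT 108: heading 252 -> 144
FD 3: (3.399,10.462) -> (0.972,12.225) [heading=144, draw]
LT 144: heading 144 -> 288
RT 15: heading 288 -> 273
RT 30: heading 273 -> 243
Final: pos=(0.972,12.225), heading=243, 2 segment(s) drawn
Waypoints (3 total):
(0, 0)
(3.399, 10.462)
(0.972, 12.225)

Answer: (0, 0)
(3.399, 10.462)
(0.972, 12.225)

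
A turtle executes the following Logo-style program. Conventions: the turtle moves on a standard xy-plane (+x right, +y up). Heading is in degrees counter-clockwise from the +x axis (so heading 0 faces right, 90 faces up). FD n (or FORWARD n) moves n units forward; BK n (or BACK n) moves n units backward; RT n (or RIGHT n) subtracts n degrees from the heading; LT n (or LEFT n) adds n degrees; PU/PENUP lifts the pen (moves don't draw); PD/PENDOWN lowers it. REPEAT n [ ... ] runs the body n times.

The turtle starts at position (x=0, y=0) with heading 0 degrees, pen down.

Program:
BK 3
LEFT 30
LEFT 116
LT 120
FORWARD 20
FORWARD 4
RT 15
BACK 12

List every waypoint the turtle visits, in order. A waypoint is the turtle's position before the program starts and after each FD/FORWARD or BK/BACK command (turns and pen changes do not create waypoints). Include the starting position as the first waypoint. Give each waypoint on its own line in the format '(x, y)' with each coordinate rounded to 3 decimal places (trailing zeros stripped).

Executing turtle program step by step:
Start: pos=(0,0), heading=0, pen down
BK 3: (0,0) -> (-3,0) [heading=0, draw]
LT 30: heading 0 -> 30
LT 116: heading 30 -> 146
LT 120: heading 146 -> 266
FD 20: (-3,0) -> (-4.395,-19.951) [heading=266, draw]
FD 4: (-4.395,-19.951) -> (-4.674,-23.942) [heading=266, draw]
RT 15: heading 266 -> 251
BK 12: (-4.674,-23.942) -> (-0.767,-12.595) [heading=251, draw]
Final: pos=(-0.767,-12.595), heading=251, 4 segment(s) drawn
Waypoints (5 total):
(0, 0)
(-3, 0)
(-4.395, -19.951)
(-4.674, -23.942)
(-0.767, -12.595)

Answer: (0, 0)
(-3, 0)
(-4.395, -19.951)
(-4.674, -23.942)
(-0.767, -12.595)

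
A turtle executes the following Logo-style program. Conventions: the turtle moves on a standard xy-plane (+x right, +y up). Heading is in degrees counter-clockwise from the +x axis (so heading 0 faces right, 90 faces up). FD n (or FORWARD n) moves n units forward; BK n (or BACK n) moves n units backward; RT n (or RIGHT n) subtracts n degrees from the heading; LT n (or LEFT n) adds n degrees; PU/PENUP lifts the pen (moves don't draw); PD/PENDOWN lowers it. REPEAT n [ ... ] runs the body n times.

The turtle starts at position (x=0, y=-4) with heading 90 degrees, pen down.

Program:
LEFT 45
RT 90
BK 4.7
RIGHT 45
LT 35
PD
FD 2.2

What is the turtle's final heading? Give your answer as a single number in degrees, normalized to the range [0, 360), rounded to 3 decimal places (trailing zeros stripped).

Executing turtle program step by step:
Start: pos=(0,-4), heading=90, pen down
LT 45: heading 90 -> 135
RT 90: heading 135 -> 45
BK 4.7: (0,-4) -> (-3.323,-7.323) [heading=45, draw]
RT 45: heading 45 -> 0
LT 35: heading 0 -> 35
PD: pen down
FD 2.2: (-3.323,-7.323) -> (-1.521,-6.062) [heading=35, draw]
Final: pos=(-1.521,-6.062), heading=35, 2 segment(s) drawn

Answer: 35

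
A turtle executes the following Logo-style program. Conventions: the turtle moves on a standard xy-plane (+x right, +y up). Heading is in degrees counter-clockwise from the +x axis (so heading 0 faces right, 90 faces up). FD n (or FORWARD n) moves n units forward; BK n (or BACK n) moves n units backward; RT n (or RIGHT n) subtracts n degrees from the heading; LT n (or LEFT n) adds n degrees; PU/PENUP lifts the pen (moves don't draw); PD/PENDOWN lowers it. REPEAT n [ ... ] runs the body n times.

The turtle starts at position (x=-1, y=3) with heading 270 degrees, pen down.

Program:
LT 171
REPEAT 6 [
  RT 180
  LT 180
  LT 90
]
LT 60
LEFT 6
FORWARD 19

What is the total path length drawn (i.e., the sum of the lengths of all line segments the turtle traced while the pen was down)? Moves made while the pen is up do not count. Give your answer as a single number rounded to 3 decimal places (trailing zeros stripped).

Answer: 19

Derivation:
Executing turtle program step by step:
Start: pos=(-1,3), heading=270, pen down
LT 171: heading 270 -> 81
REPEAT 6 [
  -- iteration 1/6 --
  RT 180: heading 81 -> 261
  LT 180: heading 261 -> 81
  LT 90: heading 81 -> 171
  -- iteration 2/6 --
  RT 180: heading 171 -> 351
  LT 180: heading 351 -> 171
  LT 90: heading 171 -> 261
  -- iteration 3/6 --
  RT 180: heading 261 -> 81
  LT 180: heading 81 -> 261
  LT 90: heading 261 -> 351
  -- iteration 4/6 --
  RT 180: heading 351 -> 171
  LT 180: heading 171 -> 351
  LT 90: heading 351 -> 81
  -- iteration 5/6 --
  RT 180: heading 81 -> 261
  LT 180: heading 261 -> 81
  LT 90: heading 81 -> 171
  -- iteration 6/6 --
  RT 180: heading 171 -> 351
  LT 180: heading 351 -> 171
  LT 90: heading 171 -> 261
]
LT 60: heading 261 -> 321
LT 6: heading 321 -> 327
FD 19: (-1,3) -> (14.935,-7.348) [heading=327, draw]
Final: pos=(14.935,-7.348), heading=327, 1 segment(s) drawn

Segment lengths:
  seg 1: (-1,3) -> (14.935,-7.348), length = 19
Total = 19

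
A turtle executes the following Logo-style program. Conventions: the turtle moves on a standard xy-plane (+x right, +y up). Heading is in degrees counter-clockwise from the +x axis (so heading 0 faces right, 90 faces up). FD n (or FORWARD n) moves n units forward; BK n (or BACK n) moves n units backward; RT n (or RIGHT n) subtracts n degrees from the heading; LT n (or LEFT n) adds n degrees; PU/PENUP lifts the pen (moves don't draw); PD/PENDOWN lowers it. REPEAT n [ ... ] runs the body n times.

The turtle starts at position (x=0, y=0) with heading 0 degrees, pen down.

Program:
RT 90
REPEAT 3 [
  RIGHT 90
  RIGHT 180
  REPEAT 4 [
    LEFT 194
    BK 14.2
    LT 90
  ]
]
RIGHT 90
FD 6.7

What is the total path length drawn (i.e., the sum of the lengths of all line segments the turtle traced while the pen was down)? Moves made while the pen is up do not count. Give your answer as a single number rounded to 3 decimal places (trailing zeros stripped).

Answer: 177.1

Derivation:
Executing turtle program step by step:
Start: pos=(0,0), heading=0, pen down
RT 90: heading 0 -> 270
REPEAT 3 [
  -- iteration 1/3 --
  RT 90: heading 270 -> 180
  RT 180: heading 180 -> 0
  REPEAT 4 [
    -- iteration 1/4 --
    LT 194: heading 0 -> 194
    BK 14.2: (0,0) -> (13.778,3.435) [heading=194, draw]
    LT 90: heading 194 -> 284
    -- iteration 2/4 --
    LT 194: heading 284 -> 118
    BK 14.2: (13.778,3.435) -> (20.445,-9.103) [heading=118, draw]
    LT 90: heading 118 -> 208
    -- iteration 3/4 --
    LT 194: heading 208 -> 42
    BK 14.2: (20.445,-9.103) -> (9.892,-18.604) [heading=42, draw]
    LT 90: heading 42 -> 132
    -- iteration 4/4 --
    LT 194: heading 132 -> 326
    BK 14.2: (9.892,-18.604) -> (-1.88,-10.664) [heading=326, draw]
    LT 90: heading 326 -> 56
  ]
  -- iteration 2/3 --
  RT 90: heading 56 -> 326
  RT 180: heading 326 -> 146
  REPEAT 4 [
    -- iteration 1/4 --
    LT 194: heading 146 -> 340
    BK 14.2: (-1.88,-10.664) -> (-15.224,-5.807) [heading=340, draw]
    LT 90: heading 340 -> 70
    -- iteration 2/4 --
    LT 194: heading 70 -> 264
    BK 14.2: (-15.224,-5.807) -> (-13.74,8.315) [heading=264, draw]
    LT 90: heading 264 -> 354
    -- iteration 3/4 --
    LT 194: heading 354 -> 188
    BK 14.2: (-13.74,8.315) -> (0.322,10.291) [heading=188, draw]
    LT 90: heading 188 -> 278
    -- iteration 4/4 --
    LT 194: heading 278 -> 112
    BK 14.2: (0.322,10.291) -> (5.642,-2.875) [heading=112, draw]
    LT 90: heading 112 -> 202
  ]
  -- iteration 3/3 --
  RT 90: heading 202 -> 112
  RT 180: heading 112 -> 292
  REPEAT 4 [
    -- iteration 1/4 --
    LT 194: heading 292 -> 126
    BK 14.2: (5.642,-2.875) -> (13.988,-14.363) [heading=126, draw]
    LT 90: heading 126 -> 216
    -- iteration 2/4 --
    LT 194: heading 216 -> 50
    BK 14.2: (13.988,-14.363) -> (4.861,-25.24) [heading=50, draw]
    LT 90: heading 50 -> 140
    -- iteration 3/4 --
    LT 194: heading 140 -> 334
    BK 14.2: (4.861,-25.24) -> (-7.902,-19.016) [heading=334, draw]
    LT 90: heading 334 -> 64
    -- iteration 4/4 --
    LT 194: heading 64 -> 258
    BK 14.2: (-7.902,-19.016) -> (-4.95,-5.126) [heading=258, draw]
    LT 90: heading 258 -> 348
  ]
]
RT 90: heading 348 -> 258
FD 6.7: (-4.95,-5.126) -> (-6.343,-11.679) [heading=258, draw]
Final: pos=(-6.343,-11.679), heading=258, 13 segment(s) drawn

Segment lengths:
  seg 1: (0,0) -> (13.778,3.435), length = 14.2
  seg 2: (13.778,3.435) -> (20.445,-9.103), length = 14.2
  seg 3: (20.445,-9.103) -> (9.892,-18.604), length = 14.2
  seg 4: (9.892,-18.604) -> (-1.88,-10.664), length = 14.2
  seg 5: (-1.88,-10.664) -> (-15.224,-5.807), length = 14.2
  seg 6: (-15.224,-5.807) -> (-13.74,8.315), length = 14.2
  seg 7: (-13.74,8.315) -> (0.322,10.291), length = 14.2
  seg 8: (0.322,10.291) -> (5.642,-2.875), length = 14.2
  seg 9: (5.642,-2.875) -> (13.988,-14.363), length = 14.2
  seg 10: (13.988,-14.363) -> (4.861,-25.24), length = 14.2
  seg 11: (4.861,-25.24) -> (-7.902,-19.016), length = 14.2
  seg 12: (-7.902,-19.016) -> (-4.95,-5.126), length = 14.2
  seg 13: (-4.95,-5.126) -> (-6.343,-11.679), length = 6.7
Total = 177.1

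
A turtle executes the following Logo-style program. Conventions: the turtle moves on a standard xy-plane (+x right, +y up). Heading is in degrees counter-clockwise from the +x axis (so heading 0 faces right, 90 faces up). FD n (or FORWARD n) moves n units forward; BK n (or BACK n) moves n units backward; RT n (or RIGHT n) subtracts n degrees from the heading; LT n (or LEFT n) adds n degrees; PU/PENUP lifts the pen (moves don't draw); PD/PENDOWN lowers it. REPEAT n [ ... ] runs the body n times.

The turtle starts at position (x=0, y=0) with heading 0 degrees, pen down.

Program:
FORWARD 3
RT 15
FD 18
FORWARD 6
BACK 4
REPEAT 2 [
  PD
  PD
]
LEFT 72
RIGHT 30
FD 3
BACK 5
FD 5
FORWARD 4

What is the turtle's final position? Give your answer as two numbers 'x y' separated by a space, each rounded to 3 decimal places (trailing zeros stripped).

Executing turtle program step by step:
Start: pos=(0,0), heading=0, pen down
FD 3: (0,0) -> (3,0) [heading=0, draw]
RT 15: heading 0 -> 345
FD 18: (3,0) -> (20.387,-4.659) [heading=345, draw]
FD 6: (20.387,-4.659) -> (26.182,-6.212) [heading=345, draw]
BK 4: (26.182,-6.212) -> (22.319,-5.176) [heading=345, draw]
REPEAT 2 [
  -- iteration 1/2 --
  PD: pen down
  PD: pen down
  -- iteration 2/2 --
  PD: pen down
  PD: pen down
]
LT 72: heading 345 -> 57
RT 30: heading 57 -> 27
FD 3: (22.319,-5.176) -> (24.992,-3.814) [heading=27, draw]
BK 5: (24.992,-3.814) -> (20.537,-6.084) [heading=27, draw]
FD 5: (20.537,-6.084) -> (24.992,-3.814) [heading=27, draw]
FD 4: (24.992,-3.814) -> (28.556,-1.998) [heading=27, draw]
Final: pos=(28.556,-1.998), heading=27, 8 segment(s) drawn

Answer: 28.556 -1.998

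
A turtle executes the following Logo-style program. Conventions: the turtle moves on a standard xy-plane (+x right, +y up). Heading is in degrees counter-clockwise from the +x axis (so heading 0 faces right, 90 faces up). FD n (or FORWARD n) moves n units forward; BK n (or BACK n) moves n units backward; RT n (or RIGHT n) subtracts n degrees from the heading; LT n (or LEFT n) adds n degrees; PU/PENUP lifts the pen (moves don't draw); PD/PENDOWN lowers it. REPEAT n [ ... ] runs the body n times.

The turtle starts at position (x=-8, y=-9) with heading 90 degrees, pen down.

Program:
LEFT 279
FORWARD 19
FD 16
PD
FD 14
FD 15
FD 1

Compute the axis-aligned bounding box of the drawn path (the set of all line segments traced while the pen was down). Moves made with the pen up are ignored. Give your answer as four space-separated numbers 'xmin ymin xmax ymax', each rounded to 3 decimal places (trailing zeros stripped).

Executing turtle program step by step:
Start: pos=(-8,-9), heading=90, pen down
LT 279: heading 90 -> 9
FD 19: (-8,-9) -> (10.766,-6.028) [heading=9, draw]
FD 16: (10.766,-6.028) -> (26.569,-3.525) [heading=9, draw]
PD: pen down
FD 14: (26.569,-3.525) -> (40.397,-1.335) [heading=9, draw]
FD 15: (40.397,-1.335) -> (55.212,1.012) [heading=9, draw]
FD 1: (55.212,1.012) -> (56.2,1.168) [heading=9, draw]
Final: pos=(56.2,1.168), heading=9, 5 segment(s) drawn

Segment endpoints: x in {-8, 10.766, 26.569, 40.397, 55.212, 56.2}, y in {-9, -6.028, -3.525, -1.335, 1.012, 1.168}
xmin=-8, ymin=-9, xmax=56.2, ymax=1.168

Answer: -8 -9 56.2 1.168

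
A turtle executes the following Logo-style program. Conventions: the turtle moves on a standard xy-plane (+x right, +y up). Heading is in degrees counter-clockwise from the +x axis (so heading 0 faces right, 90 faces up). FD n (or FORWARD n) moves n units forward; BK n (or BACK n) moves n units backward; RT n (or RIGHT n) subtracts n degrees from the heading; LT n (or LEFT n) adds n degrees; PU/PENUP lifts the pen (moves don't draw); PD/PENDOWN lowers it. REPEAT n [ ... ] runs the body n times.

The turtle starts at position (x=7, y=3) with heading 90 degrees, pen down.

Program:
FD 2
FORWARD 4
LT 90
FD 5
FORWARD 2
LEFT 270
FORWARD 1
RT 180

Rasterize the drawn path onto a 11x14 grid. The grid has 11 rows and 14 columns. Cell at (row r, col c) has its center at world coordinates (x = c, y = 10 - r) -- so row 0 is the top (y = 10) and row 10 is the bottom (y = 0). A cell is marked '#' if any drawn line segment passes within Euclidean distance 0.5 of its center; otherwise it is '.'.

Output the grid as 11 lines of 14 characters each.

Segment 0: (7,3) -> (7,5)
Segment 1: (7,5) -> (7,9)
Segment 2: (7,9) -> (2,9)
Segment 3: (2,9) -> (0,9)
Segment 4: (0,9) -> (0,10)

Answer: #.............
########......
.......#......
.......#......
.......#......
.......#......
.......#......
.......#......
..............
..............
..............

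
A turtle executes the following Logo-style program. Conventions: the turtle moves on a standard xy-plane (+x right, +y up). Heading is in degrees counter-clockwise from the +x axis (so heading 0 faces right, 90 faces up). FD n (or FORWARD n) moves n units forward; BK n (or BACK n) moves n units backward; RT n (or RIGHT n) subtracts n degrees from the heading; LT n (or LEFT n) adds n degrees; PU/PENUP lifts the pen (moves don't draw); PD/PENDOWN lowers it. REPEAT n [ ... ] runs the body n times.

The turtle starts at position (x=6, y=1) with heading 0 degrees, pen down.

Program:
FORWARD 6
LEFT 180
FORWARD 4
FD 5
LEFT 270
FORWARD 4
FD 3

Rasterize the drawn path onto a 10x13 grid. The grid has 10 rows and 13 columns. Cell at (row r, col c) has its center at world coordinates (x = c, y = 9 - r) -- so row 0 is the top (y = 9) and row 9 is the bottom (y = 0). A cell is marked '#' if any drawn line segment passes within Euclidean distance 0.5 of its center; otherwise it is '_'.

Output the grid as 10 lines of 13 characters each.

Segment 0: (6,1) -> (12,1)
Segment 1: (12,1) -> (8,1)
Segment 2: (8,1) -> (3,1)
Segment 3: (3,1) -> (3,5)
Segment 4: (3,5) -> (3,8)

Answer: _____________
___#_________
___#_________
___#_________
___#_________
___#_________
___#_________
___#_________
___##########
_____________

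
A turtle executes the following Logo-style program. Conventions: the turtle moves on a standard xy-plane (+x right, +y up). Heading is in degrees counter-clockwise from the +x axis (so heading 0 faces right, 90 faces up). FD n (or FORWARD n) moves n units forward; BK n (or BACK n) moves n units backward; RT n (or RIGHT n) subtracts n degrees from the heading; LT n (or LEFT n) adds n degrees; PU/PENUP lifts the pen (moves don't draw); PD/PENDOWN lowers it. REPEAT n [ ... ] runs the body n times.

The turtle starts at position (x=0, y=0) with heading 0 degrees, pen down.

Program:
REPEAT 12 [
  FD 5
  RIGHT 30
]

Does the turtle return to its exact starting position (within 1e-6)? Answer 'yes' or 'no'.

Executing turtle program step by step:
Start: pos=(0,0), heading=0, pen down
REPEAT 12 [
  -- iteration 1/12 --
  FD 5: (0,0) -> (5,0) [heading=0, draw]
  RT 30: heading 0 -> 330
  -- iteration 2/12 --
  FD 5: (5,0) -> (9.33,-2.5) [heading=330, draw]
  RT 30: heading 330 -> 300
  -- iteration 3/12 --
  FD 5: (9.33,-2.5) -> (11.83,-6.83) [heading=300, draw]
  RT 30: heading 300 -> 270
  -- iteration 4/12 --
  FD 5: (11.83,-6.83) -> (11.83,-11.83) [heading=270, draw]
  RT 30: heading 270 -> 240
  -- iteration 5/12 --
  FD 5: (11.83,-11.83) -> (9.33,-16.16) [heading=240, draw]
  RT 30: heading 240 -> 210
  -- iteration 6/12 --
  FD 5: (9.33,-16.16) -> (5,-18.66) [heading=210, draw]
  RT 30: heading 210 -> 180
  -- iteration 7/12 --
  FD 5: (5,-18.66) -> (0,-18.66) [heading=180, draw]
  RT 30: heading 180 -> 150
  -- iteration 8/12 --
  FD 5: (0,-18.66) -> (-4.33,-16.16) [heading=150, draw]
  RT 30: heading 150 -> 120
  -- iteration 9/12 --
  FD 5: (-4.33,-16.16) -> (-6.83,-11.83) [heading=120, draw]
  RT 30: heading 120 -> 90
  -- iteration 10/12 --
  FD 5: (-6.83,-11.83) -> (-6.83,-6.83) [heading=90, draw]
  RT 30: heading 90 -> 60
  -- iteration 11/12 --
  FD 5: (-6.83,-6.83) -> (-4.33,-2.5) [heading=60, draw]
  RT 30: heading 60 -> 30
  -- iteration 12/12 --
  FD 5: (-4.33,-2.5) -> (0,0) [heading=30, draw]
  RT 30: heading 30 -> 0
]
Final: pos=(0,0), heading=0, 12 segment(s) drawn

Start position: (0, 0)
Final position: (0, 0)
Distance = 0; < 1e-6 -> CLOSED

Answer: yes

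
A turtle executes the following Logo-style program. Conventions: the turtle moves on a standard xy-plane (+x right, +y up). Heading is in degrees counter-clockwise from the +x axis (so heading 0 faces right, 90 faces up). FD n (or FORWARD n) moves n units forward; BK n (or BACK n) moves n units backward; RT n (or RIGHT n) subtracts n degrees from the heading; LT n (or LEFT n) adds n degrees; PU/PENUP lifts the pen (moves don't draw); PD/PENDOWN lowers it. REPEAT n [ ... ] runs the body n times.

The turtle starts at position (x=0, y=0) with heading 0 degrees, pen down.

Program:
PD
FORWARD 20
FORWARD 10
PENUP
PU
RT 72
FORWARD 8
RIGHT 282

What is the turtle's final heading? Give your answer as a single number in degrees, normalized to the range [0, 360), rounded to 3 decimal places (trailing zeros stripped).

Executing turtle program step by step:
Start: pos=(0,0), heading=0, pen down
PD: pen down
FD 20: (0,0) -> (20,0) [heading=0, draw]
FD 10: (20,0) -> (30,0) [heading=0, draw]
PU: pen up
PU: pen up
RT 72: heading 0 -> 288
FD 8: (30,0) -> (32.472,-7.608) [heading=288, move]
RT 282: heading 288 -> 6
Final: pos=(32.472,-7.608), heading=6, 2 segment(s) drawn

Answer: 6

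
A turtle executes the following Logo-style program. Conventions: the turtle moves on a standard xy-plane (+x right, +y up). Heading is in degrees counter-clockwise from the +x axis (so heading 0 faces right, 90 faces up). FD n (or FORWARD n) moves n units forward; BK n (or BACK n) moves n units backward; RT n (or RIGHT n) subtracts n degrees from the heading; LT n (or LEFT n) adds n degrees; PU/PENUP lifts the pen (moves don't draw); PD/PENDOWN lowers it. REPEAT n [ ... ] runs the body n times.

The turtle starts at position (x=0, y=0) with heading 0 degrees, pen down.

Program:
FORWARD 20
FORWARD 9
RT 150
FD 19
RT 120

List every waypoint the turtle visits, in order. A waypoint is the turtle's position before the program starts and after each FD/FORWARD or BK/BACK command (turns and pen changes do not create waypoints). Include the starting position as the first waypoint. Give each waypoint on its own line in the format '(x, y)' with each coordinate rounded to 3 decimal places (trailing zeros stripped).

Executing turtle program step by step:
Start: pos=(0,0), heading=0, pen down
FD 20: (0,0) -> (20,0) [heading=0, draw]
FD 9: (20,0) -> (29,0) [heading=0, draw]
RT 150: heading 0 -> 210
FD 19: (29,0) -> (12.546,-9.5) [heading=210, draw]
RT 120: heading 210 -> 90
Final: pos=(12.546,-9.5), heading=90, 3 segment(s) drawn
Waypoints (4 total):
(0, 0)
(20, 0)
(29, 0)
(12.546, -9.5)

Answer: (0, 0)
(20, 0)
(29, 0)
(12.546, -9.5)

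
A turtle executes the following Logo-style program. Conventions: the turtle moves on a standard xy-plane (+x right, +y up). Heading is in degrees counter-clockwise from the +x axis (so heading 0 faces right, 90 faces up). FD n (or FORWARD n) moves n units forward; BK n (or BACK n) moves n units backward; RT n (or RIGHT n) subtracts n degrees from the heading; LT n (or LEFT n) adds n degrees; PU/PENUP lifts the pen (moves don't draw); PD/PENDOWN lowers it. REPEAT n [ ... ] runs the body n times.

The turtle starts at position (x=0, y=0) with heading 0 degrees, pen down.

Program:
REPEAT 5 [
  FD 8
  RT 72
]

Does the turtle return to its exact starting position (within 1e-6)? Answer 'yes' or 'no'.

Answer: yes

Derivation:
Executing turtle program step by step:
Start: pos=(0,0), heading=0, pen down
REPEAT 5 [
  -- iteration 1/5 --
  FD 8: (0,0) -> (8,0) [heading=0, draw]
  RT 72: heading 0 -> 288
  -- iteration 2/5 --
  FD 8: (8,0) -> (10.472,-7.608) [heading=288, draw]
  RT 72: heading 288 -> 216
  -- iteration 3/5 --
  FD 8: (10.472,-7.608) -> (4,-12.311) [heading=216, draw]
  RT 72: heading 216 -> 144
  -- iteration 4/5 --
  FD 8: (4,-12.311) -> (-2.472,-7.608) [heading=144, draw]
  RT 72: heading 144 -> 72
  -- iteration 5/5 --
  FD 8: (-2.472,-7.608) -> (0,0) [heading=72, draw]
  RT 72: heading 72 -> 0
]
Final: pos=(0,0), heading=0, 5 segment(s) drawn

Start position: (0, 0)
Final position: (0, 0)
Distance = 0; < 1e-6 -> CLOSED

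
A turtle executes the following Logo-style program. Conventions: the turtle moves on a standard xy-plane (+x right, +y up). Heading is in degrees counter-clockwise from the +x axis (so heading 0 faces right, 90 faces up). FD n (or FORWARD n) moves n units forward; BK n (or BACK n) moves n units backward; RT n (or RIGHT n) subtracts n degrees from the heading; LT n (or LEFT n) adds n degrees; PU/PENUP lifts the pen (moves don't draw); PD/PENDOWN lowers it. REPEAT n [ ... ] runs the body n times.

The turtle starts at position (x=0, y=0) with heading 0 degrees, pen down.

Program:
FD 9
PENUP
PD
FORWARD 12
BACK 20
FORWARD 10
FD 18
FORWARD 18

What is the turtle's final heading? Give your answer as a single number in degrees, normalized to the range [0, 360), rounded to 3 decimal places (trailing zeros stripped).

Answer: 0

Derivation:
Executing turtle program step by step:
Start: pos=(0,0), heading=0, pen down
FD 9: (0,0) -> (9,0) [heading=0, draw]
PU: pen up
PD: pen down
FD 12: (9,0) -> (21,0) [heading=0, draw]
BK 20: (21,0) -> (1,0) [heading=0, draw]
FD 10: (1,0) -> (11,0) [heading=0, draw]
FD 18: (11,0) -> (29,0) [heading=0, draw]
FD 18: (29,0) -> (47,0) [heading=0, draw]
Final: pos=(47,0), heading=0, 6 segment(s) drawn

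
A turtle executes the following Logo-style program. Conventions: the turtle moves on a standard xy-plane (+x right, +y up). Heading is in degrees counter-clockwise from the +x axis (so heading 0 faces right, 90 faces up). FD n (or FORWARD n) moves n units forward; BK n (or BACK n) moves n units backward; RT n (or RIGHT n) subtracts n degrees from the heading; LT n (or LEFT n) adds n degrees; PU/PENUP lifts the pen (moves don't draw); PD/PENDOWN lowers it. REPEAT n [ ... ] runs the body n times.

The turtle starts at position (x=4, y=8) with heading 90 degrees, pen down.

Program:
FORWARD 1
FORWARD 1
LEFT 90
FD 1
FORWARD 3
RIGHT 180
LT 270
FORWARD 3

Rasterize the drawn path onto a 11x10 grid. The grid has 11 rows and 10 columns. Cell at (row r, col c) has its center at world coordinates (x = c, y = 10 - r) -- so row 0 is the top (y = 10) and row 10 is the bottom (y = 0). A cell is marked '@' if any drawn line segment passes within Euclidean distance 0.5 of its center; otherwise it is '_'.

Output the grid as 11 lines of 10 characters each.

Segment 0: (4,8) -> (4,9)
Segment 1: (4,9) -> (4,10)
Segment 2: (4,10) -> (3,10)
Segment 3: (3,10) -> (0,10)
Segment 4: (0,10) -> (-0,7)

Answer: @@@@@_____
@___@_____
@___@_____
@_________
__________
__________
__________
__________
__________
__________
__________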